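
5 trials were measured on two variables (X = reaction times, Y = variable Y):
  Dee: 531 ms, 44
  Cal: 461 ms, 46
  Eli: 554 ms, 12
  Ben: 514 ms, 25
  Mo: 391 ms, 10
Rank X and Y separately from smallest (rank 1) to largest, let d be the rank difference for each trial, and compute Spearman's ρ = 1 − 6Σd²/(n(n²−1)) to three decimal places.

0.100

Ranks of variable 1: 4, 2, 5, 3, 1
Ranks of variable 2: 4, 5, 2, 3, 1
d = r₁ − r₂: 0, -3, 3, 0, 0
d²: 0, 9, 9, 0, 0; Σd² = 18
ρ = 1 − 6·18/(5·24) = 1 − 108/120 = 0.100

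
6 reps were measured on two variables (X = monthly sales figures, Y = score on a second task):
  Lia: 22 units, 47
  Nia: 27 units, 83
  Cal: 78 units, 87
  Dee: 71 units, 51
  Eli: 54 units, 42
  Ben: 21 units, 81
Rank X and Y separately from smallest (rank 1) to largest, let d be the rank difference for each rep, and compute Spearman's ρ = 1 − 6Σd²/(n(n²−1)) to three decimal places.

0.257

Ranks of variable 1: 2, 3, 6, 5, 4, 1
Ranks of variable 2: 2, 5, 6, 3, 1, 4
d = r₁ − r₂: 0, -2, 0, 2, 3, -3
d²: 0, 4, 0, 4, 9, 9; Σd² = 26
ρ = 1 − 6·26/(6·35) = 1 − 156/210 = 0.257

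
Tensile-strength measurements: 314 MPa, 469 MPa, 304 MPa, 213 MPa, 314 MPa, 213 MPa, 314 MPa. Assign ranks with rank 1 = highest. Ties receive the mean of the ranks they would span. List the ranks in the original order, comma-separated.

3, 1, 5, 6.5, 3, 6.5, 3

Sorted (descending): 469, 314, 314, 314, 304, 213, 213
The 3 values of 314 occupy positions 2–4 → average rank 3.
The 2 values of 213 occupy positions 6–7 → average rank (6+7)/2 = 6.5.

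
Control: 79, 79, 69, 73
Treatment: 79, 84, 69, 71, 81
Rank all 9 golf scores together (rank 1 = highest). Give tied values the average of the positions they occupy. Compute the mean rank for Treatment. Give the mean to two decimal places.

Sorted (descending): 84, 81, 79, 79, 79, 73, 71, 69, 69
The 3 values of 79 occupy positions 3–5 → average rank 4.
The 2 values of 69 occupy positions 8–9 → average rank (8+9)/2 = 8.5.
Treatment values → pooled ranks: 79→4, 84→1, 69→8.5, 71→7, 81→2
Mean rank = (4 + 1 + 8.5 + 7 + 2) / 5 = 4.50

4.50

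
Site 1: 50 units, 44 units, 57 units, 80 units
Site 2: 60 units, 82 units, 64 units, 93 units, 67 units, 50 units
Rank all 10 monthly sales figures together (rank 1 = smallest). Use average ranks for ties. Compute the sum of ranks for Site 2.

39.5

Sorted (ascending): 44, 50, 50, 57, 60, 64, 67, 80, 82, 93
The 2 values of 50 occupy positions 2–3 → average rank (2+3)/2 = 2.5.
Site 2 values → pooled ranks: 60→5, 82→9, 64→6, 93→10, 67→7, 50→2.5
Rank sum = 5 + 9 + 6 + 10 + 7 + 2.5 = 39.5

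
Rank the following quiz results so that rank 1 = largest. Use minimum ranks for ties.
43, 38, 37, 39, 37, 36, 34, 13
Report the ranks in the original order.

Sorted (descending): 43, 39, 38, 37, 37, 36, 34, 13
The 2 values of 37 occupy positions 4–5 → each gets rank 4.

1, 3, 4, 2, 4, 6, 7, 8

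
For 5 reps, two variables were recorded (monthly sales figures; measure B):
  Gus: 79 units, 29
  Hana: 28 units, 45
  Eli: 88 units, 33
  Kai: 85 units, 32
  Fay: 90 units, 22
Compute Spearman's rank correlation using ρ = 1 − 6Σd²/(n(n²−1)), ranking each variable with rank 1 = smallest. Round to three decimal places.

Ranks of variable 1: 2, 1, 4, 3, 5
Ranks of variable 2: 2, 5, 4, 3, 1
d = r₁ − r₂: 0, -4, 0, 0, 4
d²: 0, 16, 0, 0, 16; Σd² = 32
ρ = 1 − 6·32/(5·24) = 1 − 192/120 = -0.600

-0.600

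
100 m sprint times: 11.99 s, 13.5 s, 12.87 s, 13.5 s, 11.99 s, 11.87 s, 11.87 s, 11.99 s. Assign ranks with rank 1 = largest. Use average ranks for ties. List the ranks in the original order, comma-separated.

Sorted (descending): 13.5, 13.5, 12.87, 11.99, 11.99, 11.99, 11.87, 11.87
The 2 values of 13.5 occupy positions 1–2 → average rank (1+2)/2 = 1.5.
The 3 values of 11.99 occupy positions 4–6 → average rank 5.
The 2 values of 11.87 occupy positions 7–8 → average rank (7+8)/2 = 7.5.

5, 1.5, 3, 1.5, 5, 7.5, 7.5, 5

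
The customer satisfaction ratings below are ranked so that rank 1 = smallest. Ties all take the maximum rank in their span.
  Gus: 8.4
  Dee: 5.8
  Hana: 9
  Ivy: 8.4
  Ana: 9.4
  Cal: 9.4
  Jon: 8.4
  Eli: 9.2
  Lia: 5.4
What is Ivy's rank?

Sorted (ascending): 5.4, 5.8, 8.4, 8.4, 8.4, 9, 9.2, 9.4, 9.4
The 3 values of 8.4 occupy positions 3–5 → each gets rank 5.
The 2 values of 9.4 occupy positions 8–9 → each gets rank 9.
Ivy has value 8.4 → rank 5.

5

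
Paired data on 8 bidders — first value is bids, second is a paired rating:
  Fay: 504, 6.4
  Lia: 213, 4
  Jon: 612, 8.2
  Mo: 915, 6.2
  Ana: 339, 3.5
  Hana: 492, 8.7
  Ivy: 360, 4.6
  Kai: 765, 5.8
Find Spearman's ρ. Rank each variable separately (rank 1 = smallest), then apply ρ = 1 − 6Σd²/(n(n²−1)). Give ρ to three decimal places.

0.548

Ranks of variable 1: 5, 1, 6, 8, 2, 4, 3, 7
Ranks of variable 2: 6, 2, 7, 5, 1, 8, 3, 4
d = r₁ − r₂: -1, -1, -1, 3, 1, -4, 0, 3
d²: 1, 1, 1, 9, 1, 16, 0, 9; Σd² = 38
ρ = 1 − 6·38/(8·63) = 1 − 228/504 = 0.548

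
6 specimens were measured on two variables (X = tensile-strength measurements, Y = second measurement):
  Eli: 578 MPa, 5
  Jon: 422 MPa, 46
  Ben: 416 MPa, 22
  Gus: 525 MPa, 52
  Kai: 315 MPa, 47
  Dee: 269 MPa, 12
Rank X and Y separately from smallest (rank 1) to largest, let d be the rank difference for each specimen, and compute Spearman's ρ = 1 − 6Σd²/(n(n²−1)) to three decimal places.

-0.029

Ranks of variable 1: 6, 4, 3, 5, 2, 1
Ranks of variable 2: 1, 4, 3, 6, 5, 2
d = r₁ − r₂: 5, 0, 0, -1, -3, -1
d²: 25, 0, 0, 1, 9, 1; Σd² = 36
ρ = 1 − 6·36/(6·35) = 1 − 216/210 = -0.029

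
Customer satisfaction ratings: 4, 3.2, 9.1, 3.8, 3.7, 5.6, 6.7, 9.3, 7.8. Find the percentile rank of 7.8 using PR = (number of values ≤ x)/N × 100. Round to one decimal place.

N = 9.
Strictly below 7.8: 6. Equal to 7.8: 1.
PR = 7/9 × 100 = 77.8

77.8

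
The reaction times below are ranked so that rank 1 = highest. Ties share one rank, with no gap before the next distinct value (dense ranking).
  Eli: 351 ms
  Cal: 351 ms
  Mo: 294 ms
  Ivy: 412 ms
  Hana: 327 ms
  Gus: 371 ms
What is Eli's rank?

Sorted (descending): 412, 371, 351, 351, 327, 294
The 2 values of 351 share dense rank 3.
Remaining distinct values take the next consecutive integers.
Eli has value 351 ms → rank 3.

3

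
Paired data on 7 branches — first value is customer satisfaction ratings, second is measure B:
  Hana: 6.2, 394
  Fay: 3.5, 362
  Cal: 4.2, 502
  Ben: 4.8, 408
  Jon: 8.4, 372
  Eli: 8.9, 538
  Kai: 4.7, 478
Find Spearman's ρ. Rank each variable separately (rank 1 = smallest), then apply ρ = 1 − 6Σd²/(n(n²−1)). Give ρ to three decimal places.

0.286

Ranks of variable 1: 5, 1, 2, 4, 6, 7, 3
Ranks of variable 2: 3, 1, 6, 4, 2, 7, 5
d = r₁ − r₂: 2, 0, -4, 0, 4, 0, -2
d²: 4, 0, 16, 0, 16, 0, 4; Σd² = 40
ρ = 1 − 6·40/(7·48) = 1 − 240/336 = 0.286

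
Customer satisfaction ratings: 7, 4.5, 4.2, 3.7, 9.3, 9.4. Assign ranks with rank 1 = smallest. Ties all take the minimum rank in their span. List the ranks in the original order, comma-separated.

Sorted (ascending): 3.7, 4.2, 4.5, 7, 9.3, 9.4
No ties — each value takes its position as its rank.

4, 3, 2, 1, 5, 6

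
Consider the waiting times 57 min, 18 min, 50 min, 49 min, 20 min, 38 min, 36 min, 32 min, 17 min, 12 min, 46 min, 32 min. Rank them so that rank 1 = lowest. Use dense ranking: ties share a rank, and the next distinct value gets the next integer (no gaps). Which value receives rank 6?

36

Sorted (ascending): 12, 17, 18, 20, 32, 32, 36, 38, 46, 49, 50, 57
The 2 values of 32 share dense rank 5.
Remaining distinct values take the next consecutive integers.
Rank 6 → value 36.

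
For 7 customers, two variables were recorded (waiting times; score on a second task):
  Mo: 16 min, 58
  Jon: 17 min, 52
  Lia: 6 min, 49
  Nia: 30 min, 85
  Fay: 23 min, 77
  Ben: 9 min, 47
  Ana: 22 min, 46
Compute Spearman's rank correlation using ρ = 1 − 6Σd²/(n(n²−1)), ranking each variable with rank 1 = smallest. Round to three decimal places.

Ranks of variable 1: 3, 4, 1, 7, 6, 2, 5
Ranks of variable 2: 5, 4, 3, 7, 6, 2, 1
d = r₁ − r₂: -2, 0, -2, 0, 0, 0, 4
d²: 4, 0, 4, 0, 0, 0, 16; Σd² = 24
ρ = 1 − 6·24/(7·48) = 1 − 144/336 = 0.571

0.571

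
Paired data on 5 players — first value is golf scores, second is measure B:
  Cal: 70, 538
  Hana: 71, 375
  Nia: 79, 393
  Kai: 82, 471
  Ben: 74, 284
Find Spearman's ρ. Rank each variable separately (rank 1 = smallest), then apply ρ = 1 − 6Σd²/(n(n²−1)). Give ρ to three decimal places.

Ranks of variable 1: 1, 2, 4, 5, 3
Ranks of variable 2: 5, 2, 3, 4, 1
d = r₁ − r₂: -4, 0, 1, 1, 2
d²: 16, 0, 1, 1, 4; Σd² = 22
ρ = 1 − 6·22/(5·24) = 1 − 132/120 = -0.100

-0.100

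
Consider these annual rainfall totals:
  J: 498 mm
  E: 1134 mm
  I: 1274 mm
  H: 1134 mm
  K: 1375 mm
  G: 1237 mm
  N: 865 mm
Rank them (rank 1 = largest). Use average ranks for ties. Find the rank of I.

Sorted (descending): 1375, 1274, 1237, 1134, 1134, 865, 498
The 2 values of 1134 occupy positions 4–5 → average rank (4+5)/2 = 4.5.
I has value 1274 mm → rank 2.

2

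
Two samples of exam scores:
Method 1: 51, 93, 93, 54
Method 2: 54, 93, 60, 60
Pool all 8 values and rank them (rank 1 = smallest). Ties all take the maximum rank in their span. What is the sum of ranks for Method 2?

Sorted (ascending): 51, 54, 54, 60, 60, 93, 93, 93
The 2 values of 54 occupy positions 2–3 → each gets rank 3.
The 2 values of 60 occupy positions 4–5 → each gets rank 5.
The 3 values of 93 occupy positions 6–8 → each gets rank 8.
Method 2 values → pooled ranks: 54→3, 93→8, 60→5, 60→5
Rank sum = 3 + 8 + 5 + 5 = 21

21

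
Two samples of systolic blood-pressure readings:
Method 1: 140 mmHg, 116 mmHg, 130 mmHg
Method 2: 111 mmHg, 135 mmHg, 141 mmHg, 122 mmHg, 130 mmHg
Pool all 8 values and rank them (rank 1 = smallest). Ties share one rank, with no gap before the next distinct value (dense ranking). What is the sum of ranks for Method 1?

12

Sorted (ascending): 111, 116, 122, 130, 130, 135, 140, 141
The 2 values of 130 share dense rank 4.
Remaining distinct values take the next consecutive integers.
Method 1 values → pooled ranks: 140→6, 116→2, 130→4
Rank sum = 6 + 2 + 4 = 12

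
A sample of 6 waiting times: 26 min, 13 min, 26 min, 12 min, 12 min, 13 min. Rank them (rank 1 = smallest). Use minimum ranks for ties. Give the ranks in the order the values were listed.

5, 3, 5, 1, 1, 3

Sorted (ascending): 12, 12, 13, 13, 26, 26
The 2 values of 12 occupy positions 1–2 → each gets rank 1.
The 2 values of 13 occupy positions 3–4 → each gets rank 3.
The 2 values of 26 occupy positions 5–6 → each gets rank 5.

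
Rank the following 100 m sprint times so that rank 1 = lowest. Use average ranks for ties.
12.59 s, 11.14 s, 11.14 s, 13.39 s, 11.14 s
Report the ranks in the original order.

Sorted (ascending): 11.14, 11.14, 11.14, 12.59, 13.39
The 3 values of 11.14 occupy positions 1–3 → average rank 2.

4, 2, 2, 5, 2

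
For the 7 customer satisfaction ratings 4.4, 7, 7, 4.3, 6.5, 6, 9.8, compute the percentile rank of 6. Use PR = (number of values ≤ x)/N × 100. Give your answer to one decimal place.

N = 7.
Strictly below 6: 2. Equal to 6: 1.
PR = 3/7 × 100 = 42.9

42.9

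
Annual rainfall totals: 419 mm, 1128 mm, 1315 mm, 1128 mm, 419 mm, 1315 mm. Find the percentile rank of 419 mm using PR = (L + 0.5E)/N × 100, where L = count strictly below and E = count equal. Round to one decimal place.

N = 6.
Strictly below 419: 0. Equal to 419: 2.
PR = (0 + 0.5·2)/6 × 100 = 16.7

16.7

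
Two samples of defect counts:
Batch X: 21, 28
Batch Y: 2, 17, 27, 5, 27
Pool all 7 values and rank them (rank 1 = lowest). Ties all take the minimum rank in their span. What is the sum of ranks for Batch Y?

Sorted (ascending): 2, 5, 17, 21, 27, 27, 28
The 2 values of 27 occupy positions 5–6 → each gets rank 5.
Batch Y values → pooled ranks: 2→1, 17→3, 27→5, 5→2, 27→5
Rank sum = 1 + 3 + 5 + 2 + 5 = 16

16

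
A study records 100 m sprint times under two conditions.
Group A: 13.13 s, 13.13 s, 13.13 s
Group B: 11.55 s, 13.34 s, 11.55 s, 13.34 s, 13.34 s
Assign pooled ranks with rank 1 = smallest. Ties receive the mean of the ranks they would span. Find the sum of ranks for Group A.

Sorted (ascending): 11.55, 11.55, 13.13, 13.13, 13.13, 13.34, 13.34, 13.34
The 2 values of 11.55 occupy positions 1–2 → average rank (1+2)/2 = 1.5.
The 3 values of 13.13 occupy positions 3–5 → average rank 4.
The 3 values of 13.34 occupy positions 6–8 → average rank 7.
Group A values → pooled ranks: 13.13→4, 13.13→4, 13.13→4
Rank sum = 4 + 4 + 4 = 12

12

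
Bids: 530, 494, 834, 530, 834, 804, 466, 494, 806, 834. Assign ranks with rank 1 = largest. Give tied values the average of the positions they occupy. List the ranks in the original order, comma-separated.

6.5, 8.5, 2, 6.5, 2, 5, 10, 8.5, 4, 2

Sorted (descending): 834, 834, 834, 806, 804, 530, 530, 494, 494, 466
The 3 values of 834 occupy positions 1–3 → average rank 2.
The 2 values of 530 occupy positions 6–7 → average rank (6+7)/2 = 6.5.
The 2 values of 494 occupy positions 8–9 → average rank (8+9)/2 = 8.5.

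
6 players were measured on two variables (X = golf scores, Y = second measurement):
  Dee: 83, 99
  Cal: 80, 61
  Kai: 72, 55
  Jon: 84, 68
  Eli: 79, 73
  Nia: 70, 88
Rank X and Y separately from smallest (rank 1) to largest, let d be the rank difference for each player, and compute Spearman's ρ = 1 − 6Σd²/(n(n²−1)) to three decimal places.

Ranks of variable 1: 5, 4, 2, 6, 3, 1
Ranks of variable 2: 6, 2, 1, 3, 4, 5
d = r₁ − r₂: -1, 2, 1, 3, -1, -4
d²: 1, 4, 1, 9, 1, 16; Σd² = 32
ρ = 1 − 6·32/(6·35) = 1 − 192/210 = 0.086

0.086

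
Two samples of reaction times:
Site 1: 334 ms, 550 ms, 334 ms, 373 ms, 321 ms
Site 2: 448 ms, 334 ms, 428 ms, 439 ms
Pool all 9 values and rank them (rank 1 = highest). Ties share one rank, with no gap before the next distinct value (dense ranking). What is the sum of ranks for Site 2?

15

Sorted (descending): 550, 448, 439, 428, 373, 334, 334, 334, 321
The 3 values of 334 share dense rank 6.
Remaining distinct values take the next consecutive integers.
Site 2 values → pooled ranks: 448→2, 334→6, 428→4, 439→3
Rank sum = 2 + 6 + 4 + 3 = 15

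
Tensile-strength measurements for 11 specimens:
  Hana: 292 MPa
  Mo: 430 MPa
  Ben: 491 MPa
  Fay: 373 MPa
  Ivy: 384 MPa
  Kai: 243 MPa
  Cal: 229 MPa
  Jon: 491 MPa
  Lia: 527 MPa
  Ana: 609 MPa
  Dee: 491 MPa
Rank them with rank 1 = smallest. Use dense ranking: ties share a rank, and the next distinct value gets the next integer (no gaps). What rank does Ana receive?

Sorted (ascending): 229, 243, 292, 373, 384, 430, 491, 491, 491, 527, 609
The 3 values of 491 share dense rank 7.
Remaining distinct values take the next consecutive integers.
Ana has value 609 MPa → rank 9.

9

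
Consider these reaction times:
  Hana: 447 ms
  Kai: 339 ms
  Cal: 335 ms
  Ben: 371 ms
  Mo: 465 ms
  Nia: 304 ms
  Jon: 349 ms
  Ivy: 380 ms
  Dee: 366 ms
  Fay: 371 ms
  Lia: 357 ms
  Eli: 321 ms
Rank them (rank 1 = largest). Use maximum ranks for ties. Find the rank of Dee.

Sorted (descending): 465, 447, 380, 371, 371, 366, 357, 349, 339, 335, 321, 304
The 2 values of 371 occupy positions 4–5 → each gets rank 5.
Dee has value 366 ms → rank 6.

6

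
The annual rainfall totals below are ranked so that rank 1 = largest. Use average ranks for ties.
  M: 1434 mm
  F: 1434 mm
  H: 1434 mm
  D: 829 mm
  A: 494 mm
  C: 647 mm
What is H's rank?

Sorted (descending): 1434, 1434, 1434, 829, 647, 494
The 3 values of 1434 occupy positions 1–3 → average rank 2.
H has value 1434 mm → rank 2.

2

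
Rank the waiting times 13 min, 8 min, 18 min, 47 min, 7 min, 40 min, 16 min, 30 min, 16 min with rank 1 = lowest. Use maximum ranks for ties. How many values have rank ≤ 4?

Sorted (ascending): 7, 8, 13, 16, 16, 18, 30, 40, 47
The 2 values of 16 occupy positions 4–5 → each gets rank 5.
Ranks ≤ 4: {1, 2, 3} → 3 values.

3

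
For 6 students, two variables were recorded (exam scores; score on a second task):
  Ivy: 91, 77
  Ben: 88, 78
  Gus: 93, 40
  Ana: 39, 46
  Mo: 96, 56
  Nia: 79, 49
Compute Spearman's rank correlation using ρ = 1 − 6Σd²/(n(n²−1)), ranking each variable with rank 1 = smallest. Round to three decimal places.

0.086

Ranks of variable 1: 4, 3, 5, 1, 6, 2
Ranks of variable 2: 5, 6, 1, 2, 4, 3
d = r₁ − r₂: -1, -3, 4, -1, 2, -1
d²: 1, 9, 16, 1, 4, 1; Σd² = 32
ρ = 1 − 6·32/(6·35) = 1 − 192/210 = 0.086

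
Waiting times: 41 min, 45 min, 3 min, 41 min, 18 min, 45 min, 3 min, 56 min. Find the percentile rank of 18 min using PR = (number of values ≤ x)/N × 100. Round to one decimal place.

37.5

N = 8.
Strictly below 18: 2. Equal to 18: 1.
PR = 3/8 × 100 = 37.5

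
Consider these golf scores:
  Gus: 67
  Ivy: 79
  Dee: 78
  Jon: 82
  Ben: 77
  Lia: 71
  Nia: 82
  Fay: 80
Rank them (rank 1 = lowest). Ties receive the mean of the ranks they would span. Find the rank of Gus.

Sorted (ascending): 67, 71, 77, 78, 79, 80, 82, 82
The 2 values of 82 occupy positions 7–8 → average rank (7+8)/2 = 7.5.
Gus has value 67 → rank 1.

1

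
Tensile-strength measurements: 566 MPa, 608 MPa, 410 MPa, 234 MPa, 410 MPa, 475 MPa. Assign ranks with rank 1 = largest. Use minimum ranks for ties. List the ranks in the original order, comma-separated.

2, 1, 4, 6, 4, 3

Sorted (descending): 608, 566, 475, 410, 410, 234
The 2 values of 410 occupy positions 4–5 → each gets rank 4.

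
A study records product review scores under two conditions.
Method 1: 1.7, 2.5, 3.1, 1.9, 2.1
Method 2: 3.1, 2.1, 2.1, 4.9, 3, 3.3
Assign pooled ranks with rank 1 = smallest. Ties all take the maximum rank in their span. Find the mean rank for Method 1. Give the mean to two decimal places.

4.60

Sorted (ascending): 1.7, 1.9, 2.1, 2.1, 2.1, 2.5, 3, 3.1, 3.1, 3.3, 4.9
The 3 values of 2.1 occupy positions 3–5 → each gets rank 5.
The 2 values of 3.1 occupy positions 8–9 → each gets rank 9.
Method 1 values → pooled ranks: 1.7→1, 2.5→6, 3.1→9, 1.9→2, 2.1→5
Mean rank = (1 + 6 + 9 + 2 + 5) / 5 = 4.60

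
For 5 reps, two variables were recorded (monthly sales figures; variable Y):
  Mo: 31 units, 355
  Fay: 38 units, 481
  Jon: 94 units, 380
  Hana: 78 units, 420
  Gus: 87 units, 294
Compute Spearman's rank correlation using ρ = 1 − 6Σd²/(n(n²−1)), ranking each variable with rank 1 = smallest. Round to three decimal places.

Ranks of variable 1: 1, 2, 5, 3, 4
Ranks of variable 2: 2, 5, 3, 4, 1
d = r₁ − r₂: -1, -3, 2, -1, 3
d²: 1, 9, 4, 1, 9; Σd² = 24
ρ = 1 − 6·24/(5·24) = 1 − 144/120 = -0.200

-0.200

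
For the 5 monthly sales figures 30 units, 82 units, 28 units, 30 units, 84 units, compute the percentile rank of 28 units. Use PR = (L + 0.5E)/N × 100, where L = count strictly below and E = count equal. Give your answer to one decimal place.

10.0

N = 5.
Strictly below 28: 0. Equal to 28: 1.
PR = (0 + 0.5·1)/5 × 100 = 10.0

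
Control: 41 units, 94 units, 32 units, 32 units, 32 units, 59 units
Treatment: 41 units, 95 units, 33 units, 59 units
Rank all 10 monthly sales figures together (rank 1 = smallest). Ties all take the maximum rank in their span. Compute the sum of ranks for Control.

Sorted (ascending): 32, 32, 32, 33, 41, 41, 59, 59, 94, 95
The 3 values of 32 occupy positions 1–3 → each gets rank 3.
The 2 values of 41 occupy positions 5–6 → each gets rank 6.
The 2 values of 59 occupy positions 7–8 → each gets rank 8.
Control values → pooled ranks: 41→6, 94→9, 32→3, 32→3, 32→3, 59→8
Rank sum = 6 + 9 + 3 + 3 + 3 + 8 = 32

32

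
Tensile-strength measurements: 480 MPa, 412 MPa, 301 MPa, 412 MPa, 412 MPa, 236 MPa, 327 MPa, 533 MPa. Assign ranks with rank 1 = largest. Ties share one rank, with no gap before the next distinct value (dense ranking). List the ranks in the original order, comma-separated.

Sorted (descending): 533, 480, 412, 412, 412, 327, 301, 236
The 3 values of 412 share dense rank 3.
Remaining distinct values take the next consecutive integers.

2, 3, 5, 3, 3, 6, 4, 1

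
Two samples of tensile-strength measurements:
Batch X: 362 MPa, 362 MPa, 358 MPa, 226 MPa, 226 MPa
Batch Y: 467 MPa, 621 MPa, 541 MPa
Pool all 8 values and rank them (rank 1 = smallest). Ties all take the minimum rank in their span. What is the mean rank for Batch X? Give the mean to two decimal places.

Sorted (ascending): 226, 226, 358, 362, 362, 467, 541, 621
The 2 values of 226 occupy positions 1–2 → each gets rank 1.
The 2 values of 362 occupy positions 4–5 → each gets rank 4.
Batch X values → pooled ranks: 362→4, 362→4, 358→3, 226→1, 226→1
Mean rank = (4 + 4 + 3 + 1 + 1) / 5 = 2.60

2.60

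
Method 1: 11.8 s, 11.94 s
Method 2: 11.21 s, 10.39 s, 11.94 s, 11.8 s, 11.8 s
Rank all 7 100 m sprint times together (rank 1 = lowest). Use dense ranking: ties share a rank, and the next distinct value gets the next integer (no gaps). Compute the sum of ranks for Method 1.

7

Sorted (ascending): 10.39, 11.21, 11.8, 11.8, 11.8, 11.94, 11.94
The 3 values of 11.8 share dense rank 3.
The 2 values of 11.94 share dense rank 4.
Remaining distinct values take the next consecutive integers.
Method 1 values → pooled ranks: 11.8→3, 11.94→4
Rank sum = 3 + 4 = 7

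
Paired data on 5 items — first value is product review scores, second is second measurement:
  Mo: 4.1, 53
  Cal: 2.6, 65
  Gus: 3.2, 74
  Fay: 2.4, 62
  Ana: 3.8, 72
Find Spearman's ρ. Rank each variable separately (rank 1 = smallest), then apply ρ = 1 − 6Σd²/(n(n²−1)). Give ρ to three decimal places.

-0.100

Ranks of variable 1: 5, 2, 3, 1, 4
Ranks of variable 2: 1, 3, 5, 2, 4
d = r₁ − r₂: 4, -1, -2, -1, 0
d²: 16, 1, 4, 1, 0; Σd² = 22
ρ = 1 − 6·22/(5·24) = 1 − 132/120 = -0.100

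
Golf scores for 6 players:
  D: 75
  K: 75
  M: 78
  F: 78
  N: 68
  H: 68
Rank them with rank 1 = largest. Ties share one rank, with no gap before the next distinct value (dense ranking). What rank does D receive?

Sorted (descending): 78, 78, 75, 75, 68, 68
The 2 values of 78 share dense rank 1.
The 2 values of 75 share dense rank 2.
The 2 values of 68 share dense rank 3.
D has value 75 → rank 2.

2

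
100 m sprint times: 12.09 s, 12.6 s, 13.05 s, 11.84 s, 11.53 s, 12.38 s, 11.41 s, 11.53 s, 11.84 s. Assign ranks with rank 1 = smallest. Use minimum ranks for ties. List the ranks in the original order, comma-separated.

Sorted (ascending): 11.41, 11.53, 11.53, 11.84, 11.84, 12.09, 12.38, 12.6, 13.05
The 2 values of 11.53 occupy positions 2–3 → each gets rank 2.
The 2 values of 11.84 occupy positions 4–5 → each gets rank 4.

6, 8, 9, 4, 2, 7, 1, 2, 4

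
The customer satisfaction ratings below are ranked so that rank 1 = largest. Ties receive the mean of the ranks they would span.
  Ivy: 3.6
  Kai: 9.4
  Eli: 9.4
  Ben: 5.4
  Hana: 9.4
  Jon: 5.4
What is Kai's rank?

Sorted (descending): 9.4, 9.4, 9.4, 5.4, 5.4, 3.6
The 3 values of 9.4 occupy positions 1–3 → average rank 2.
The 2 values of 5.4 occupy positions 4–5 → average rank (4+5)/2 = 4.5.
Kai has value 9.4 → rank 2.

2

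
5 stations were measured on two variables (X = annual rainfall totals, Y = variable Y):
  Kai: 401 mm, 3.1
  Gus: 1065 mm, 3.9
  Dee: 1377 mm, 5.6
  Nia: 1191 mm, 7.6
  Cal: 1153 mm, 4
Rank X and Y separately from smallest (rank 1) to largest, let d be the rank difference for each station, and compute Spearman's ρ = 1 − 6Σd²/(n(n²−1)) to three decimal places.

Ranks of variable 1: 1, 2, 5, 4, 3
Ranks of variable 2: 1, 2, 4, 5, 3
d = r₁ − r₂: 0, 0, 1, -1, 0
d²: 0, 0, 1, 1, 0; Σd² = 2
ρ = 1 − 6·2/(5·24) = 1 − 12/120 = 0.900

0.900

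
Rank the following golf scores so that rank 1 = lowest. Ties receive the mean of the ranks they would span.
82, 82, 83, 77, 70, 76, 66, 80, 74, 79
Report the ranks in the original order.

8.5, 8.5, 10, 5, 2, 4, 1, 7, 3, 6

Sorted (ascending): 66, 70, 74, 76, 77, 79, 80, 82, 82, 83
The 2 values of 82 occupy positions 8–9 → average rank (8+9)/2 = 8.5.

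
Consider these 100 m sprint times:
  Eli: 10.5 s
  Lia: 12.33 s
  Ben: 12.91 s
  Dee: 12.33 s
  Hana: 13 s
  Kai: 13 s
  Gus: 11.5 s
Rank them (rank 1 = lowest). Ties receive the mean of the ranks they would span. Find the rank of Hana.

6.5

Sorted (ascending): 10.5, 11.5, 12.33, 12.33, 12.91, 13, 13
The 2 values of 12.33 occupy positions 3–4 → average rank (3+4)/2 = 3.5.
The 2 values of 13 occupy positions 6–7 → average rank (6+7)/2 = 6.5.
Hana has value 13 s → rank 6.5.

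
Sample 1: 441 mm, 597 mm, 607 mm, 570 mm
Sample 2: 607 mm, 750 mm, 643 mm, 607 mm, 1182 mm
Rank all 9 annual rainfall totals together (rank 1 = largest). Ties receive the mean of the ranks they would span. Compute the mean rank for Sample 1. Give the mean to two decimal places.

7.25

Sorted (descending): 1182, 750, 643, 607, 607, 607, 597, 570, 441
The 3 values of 607 occupy positions 4–6 → average rank 5.
Sample 1 values → pooled ranks: 441→9, 597→7, 607→5, 570→8
Mean rank = (9 + 7 + 5 + 8) / 4 = 7.25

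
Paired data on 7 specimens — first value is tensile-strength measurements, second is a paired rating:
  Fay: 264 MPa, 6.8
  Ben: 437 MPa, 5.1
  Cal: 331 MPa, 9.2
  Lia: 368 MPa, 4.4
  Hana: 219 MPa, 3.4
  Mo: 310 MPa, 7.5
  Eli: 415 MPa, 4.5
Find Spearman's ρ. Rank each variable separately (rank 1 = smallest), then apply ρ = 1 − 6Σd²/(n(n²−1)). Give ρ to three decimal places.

0.036

Ranks of variable 1: 2, 7, 4, 5, 1, 3, 6
Ranks of variable 2: 5, 4, 7, 2, 1, 6, 3
d = r₁ − r₂: -3, 3, -3, 3, 0, -3, 3
d²: 9, 9, 9, 9, 0, 9, 9; Σd² = 54
ρ = 1 − 6·54/(7·48) = 1 − 324/336 = 0.036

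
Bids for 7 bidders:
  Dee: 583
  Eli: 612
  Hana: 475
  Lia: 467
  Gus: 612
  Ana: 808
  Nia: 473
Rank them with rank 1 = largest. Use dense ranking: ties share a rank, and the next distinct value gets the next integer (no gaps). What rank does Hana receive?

4

Sorted (descending): 808, 612, 612, 583, 475, 473, 467
The 2 values of 612 share dense rank 2.
Remaining distinct values take the next consecutive integers.
Hana has value 475 → rank 4.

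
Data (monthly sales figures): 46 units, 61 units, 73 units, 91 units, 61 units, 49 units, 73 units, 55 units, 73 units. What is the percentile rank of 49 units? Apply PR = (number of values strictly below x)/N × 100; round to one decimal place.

11.1

N = 9.
Strictly below 49: 1. Equal to 49: 1.
PR = 1/9 × 100 = 11.1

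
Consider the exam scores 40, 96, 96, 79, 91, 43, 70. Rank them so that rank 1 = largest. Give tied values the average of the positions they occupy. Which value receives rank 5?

70

Sorted (descending): 96, 96, 91, 79, 70, 43, 40
The 2 values of 96 occupy positions 1–2 → average rank (1+2)/2 = 1.5.
Rank 5 → value 70.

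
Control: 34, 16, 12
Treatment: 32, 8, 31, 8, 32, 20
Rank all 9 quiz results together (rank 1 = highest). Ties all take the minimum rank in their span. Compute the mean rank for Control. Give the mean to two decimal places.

4.67

Sorted (descending): 34, 32, 32, 31, 20, 16, 12, 8, 8
The 2 values of 32 occupy positions 2–3 → each gets rank 2.
The 2 values of 8 occupy positions 8–9 → each gets rank 8.
Control values → pooled ranks: 34→1, 16→6, 12→7
Mean rank = (1 + 6 + 7) / 3 = 4.67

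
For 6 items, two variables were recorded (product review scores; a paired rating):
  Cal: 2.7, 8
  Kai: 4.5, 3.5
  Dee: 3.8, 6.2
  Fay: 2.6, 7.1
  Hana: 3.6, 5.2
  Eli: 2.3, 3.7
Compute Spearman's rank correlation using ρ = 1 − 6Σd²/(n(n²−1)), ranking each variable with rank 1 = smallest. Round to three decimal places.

Ranks of variable 1: 3, 6, 5, 2, 4, 1
Ranks of variable 2: 6, 1, 4, 5, 3, 2
d = r₁ − r₂: -3, 5, 1, -3, 1, -1
d²: 9, 25, 1, 9, 1, 1; Σd² = 46
ρ = 1 − 6·46/(6·35) = 1 − 276/210 = -0.314

-0.314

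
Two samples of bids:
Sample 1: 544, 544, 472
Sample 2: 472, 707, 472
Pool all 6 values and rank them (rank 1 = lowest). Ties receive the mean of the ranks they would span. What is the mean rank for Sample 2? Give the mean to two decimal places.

Sorted (ascending): 472, 472, 472, 544, 544, 707
The 3 values of 472 occupy positions 1–3 → average rank 2.
The 2 values of 544 occupy positions 4–5 → average rank (4+5)/2 = 4.5.
Sample 2 values → pooled ranks: 472→2, 707→6, 472→2
Mean rank = (2 + 6 + 2) / 3 = 3.33

3.33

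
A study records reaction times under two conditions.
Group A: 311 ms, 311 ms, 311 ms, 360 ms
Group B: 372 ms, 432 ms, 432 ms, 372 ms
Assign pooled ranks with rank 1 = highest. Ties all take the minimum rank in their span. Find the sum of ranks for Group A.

23

Sorted (descending): 432, 432, 372, 372, 360, 311, 311, 311
The 2 values of 432 occupy positions 1–2 → each gets rank 1.
The 2 values of 372 occupy positions 3–4 → each gets rank 3.
The 3 values of 311 occupy positions 6–8 → each gets rank 6.
Group A values → pooled ranks: 311→6, 311→6, 311→6, 360→5
Rank sum = 6 + 6 + 6 + 5 = 23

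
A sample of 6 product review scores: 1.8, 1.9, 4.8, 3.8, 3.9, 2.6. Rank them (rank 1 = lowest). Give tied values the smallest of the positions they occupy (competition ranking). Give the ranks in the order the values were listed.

Sorted (ascending): 1.8, 1.9, 2.6, 3.8, 3.9, 4.8
No ties — each value takes its position as its rank.

1, 2, 6, 4, 5, 3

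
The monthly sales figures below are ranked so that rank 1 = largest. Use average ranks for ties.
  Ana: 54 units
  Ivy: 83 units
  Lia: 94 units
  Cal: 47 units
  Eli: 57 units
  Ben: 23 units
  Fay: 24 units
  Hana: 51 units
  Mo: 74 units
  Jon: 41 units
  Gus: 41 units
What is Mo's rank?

3

Sorted (descending): 94, 83, 74, 57, 54, 51, 47, 41, 41, 24, 23
The 2 values of 41 occupy positions 8–9 → average rank (8+9)/2 = 8.5.
Mo has value 74 units → rank 3.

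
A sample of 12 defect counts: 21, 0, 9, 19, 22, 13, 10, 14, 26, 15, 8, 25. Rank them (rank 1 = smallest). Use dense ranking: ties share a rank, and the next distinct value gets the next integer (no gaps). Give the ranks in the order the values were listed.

Sorted (ascending): 0, 8, 9, 10, 13, 14, 15, 19, 21, 22, 25, 26
No ties — each value takes its position as its rank.

9, 1, 3, 8, 10, 5, 4, 6, 12, 7, 2, 11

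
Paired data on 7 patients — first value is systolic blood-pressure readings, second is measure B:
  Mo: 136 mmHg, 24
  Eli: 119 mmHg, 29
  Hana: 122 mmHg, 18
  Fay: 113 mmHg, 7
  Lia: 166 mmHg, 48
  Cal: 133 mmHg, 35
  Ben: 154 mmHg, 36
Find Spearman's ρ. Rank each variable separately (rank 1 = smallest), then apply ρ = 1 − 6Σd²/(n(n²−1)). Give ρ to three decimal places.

Ranks of variable 1: 5, 2, 3, 1, 7, 4, 6
Ranks of variable 2: 3, 4, 2, 1, 7, 5, 6
d = r₁ − r₂: 2, -2, 1, 0, 0, -1, 0
d²: 4, 4, 1, 0, 0, 1, 0; Σd² = 10
ρ = 1 − 6·10/(7·48) = 1 − 60/336 = 0.821

0.821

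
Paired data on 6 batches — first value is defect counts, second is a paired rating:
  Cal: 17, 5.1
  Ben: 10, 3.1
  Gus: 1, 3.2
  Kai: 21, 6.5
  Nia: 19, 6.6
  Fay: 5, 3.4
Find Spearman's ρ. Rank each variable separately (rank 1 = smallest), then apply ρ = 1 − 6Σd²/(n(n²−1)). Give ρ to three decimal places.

Ranks of variable 1: 4, 3, 1, 6, 5, 2
Ranks of variable 2: 4, 1, 2, 5, 6, 3
d = r₁ − r₂: 0, 2, -1, 1, -1, -1
d²: 0, 4, 1, 1, 1, 1; Σd² = 8
ρ = 1 − 6·8/(6·35) = 1 − 48/210 = 0.771

0.771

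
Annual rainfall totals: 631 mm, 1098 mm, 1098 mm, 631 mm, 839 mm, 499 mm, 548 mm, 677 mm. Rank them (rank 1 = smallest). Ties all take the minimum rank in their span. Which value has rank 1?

499

Sorted (ascending): 499, 548, 631, 631, 677, 839, 1098, 1098
The 2 values of 631 occupy positions 3–4 → each gets rank 3.
The 2 values of 1098 occupy positions 7–8 → each gets rank 7.
Rank 1 → value 499.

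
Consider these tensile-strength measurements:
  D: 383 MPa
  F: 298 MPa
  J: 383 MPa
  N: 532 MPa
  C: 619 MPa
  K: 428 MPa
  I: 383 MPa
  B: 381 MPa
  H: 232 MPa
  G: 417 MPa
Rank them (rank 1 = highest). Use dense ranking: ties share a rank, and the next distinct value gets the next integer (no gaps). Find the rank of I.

5

Sorted (descending): 619, 532, 428, 417, 383, 383, 383, 381, 298, 232
The 3 values of 383 share dense rank 5.
Remaining distinct values take the next consecutive integers.
I has value 383 MPa → rank 5.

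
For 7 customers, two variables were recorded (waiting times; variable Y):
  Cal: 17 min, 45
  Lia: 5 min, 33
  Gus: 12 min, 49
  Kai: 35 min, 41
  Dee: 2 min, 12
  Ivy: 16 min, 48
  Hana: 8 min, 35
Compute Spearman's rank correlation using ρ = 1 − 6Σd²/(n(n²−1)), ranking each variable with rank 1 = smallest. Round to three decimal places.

0.643

Ranks of variable 1: 6, 2, 4, 7, 1, 5, 3
Ranks of variable 2: 5, 2, 7, 4, 1, 6, 3
d = r₁ − r₂: 1, 0, -3, 3, 0, -1, 0
d²: 1, 0, 9, 9, 0, 1, 0; Σd² = 20
ρ = 1 − 6·20/(7·48) = 1 − 120/336 = 0.643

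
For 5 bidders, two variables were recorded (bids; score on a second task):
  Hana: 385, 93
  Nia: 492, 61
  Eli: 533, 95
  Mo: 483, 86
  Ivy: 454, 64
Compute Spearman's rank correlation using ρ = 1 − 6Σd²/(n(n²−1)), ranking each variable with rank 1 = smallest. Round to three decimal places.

0.100

Ranks of variable 1: 1, 4, 5, 3, 2
Ranks of variable 2: 4, 1, 5, 3, 2
d = r₁ − r₂: -3, 3, 0, 0, 0
d²: 9, 9, 0, 0, 0; Σd² = 18
ρ = 1 − 6·18/(5·24) = 1 − 108/120 = 0.100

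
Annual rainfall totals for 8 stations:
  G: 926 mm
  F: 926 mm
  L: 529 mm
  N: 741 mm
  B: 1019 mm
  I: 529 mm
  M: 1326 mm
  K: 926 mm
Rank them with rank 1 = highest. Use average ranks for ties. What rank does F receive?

Sorted (descending): 1326, 1019, 926, 926, 926, 741, 529, 529
The 3 values of 926 occupy positions 3–5 → average rank 4.
The 2 values of 529 occupy positions 7–8 → average rank (7+8)/2 = 7.5.
F has value 926 mm → rank 4.

4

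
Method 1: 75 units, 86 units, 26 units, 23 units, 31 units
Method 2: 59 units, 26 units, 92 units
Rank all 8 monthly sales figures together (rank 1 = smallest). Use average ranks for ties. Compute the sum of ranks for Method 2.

Sorted (ascending): 23, 26, 26, 31, 59, 75, 86, 92
The 2 values of 26 occupy positions 2–3 → average rank (2+3)/2 = 2.5.
Method 2 values → pooled ranks: 59→5, 26→2.5, 92→8
Rank sum = 5 + 2.5 + 8 = 15.5

15.5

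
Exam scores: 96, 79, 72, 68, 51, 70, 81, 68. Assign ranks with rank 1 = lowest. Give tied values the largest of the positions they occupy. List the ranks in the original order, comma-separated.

Sorted (ascending): 51, 68, 68, 70, 72, 79, 81, 96
The 2 values of 68 occupy positions 2–3 → each gets rank 3.

8, 6, 5, 3, 1, 4, 7, 3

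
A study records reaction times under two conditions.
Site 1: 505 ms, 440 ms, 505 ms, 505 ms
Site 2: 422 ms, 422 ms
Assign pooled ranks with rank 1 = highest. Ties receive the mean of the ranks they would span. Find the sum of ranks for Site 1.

Sorted (descending): 505, 505, 505, 440, 422, 422
The 3 values of 505 occupy positions 1–3 → average rank 2.
The 2 values of 422 occupy positions 5–6 → average rank (5+6)/2 = 5.5.
Site 1 values → pooled ranks: 505→2, 440→4, 505→2, 505→2
Rank sum = 2 + 4 + 2 + 2 = 10

10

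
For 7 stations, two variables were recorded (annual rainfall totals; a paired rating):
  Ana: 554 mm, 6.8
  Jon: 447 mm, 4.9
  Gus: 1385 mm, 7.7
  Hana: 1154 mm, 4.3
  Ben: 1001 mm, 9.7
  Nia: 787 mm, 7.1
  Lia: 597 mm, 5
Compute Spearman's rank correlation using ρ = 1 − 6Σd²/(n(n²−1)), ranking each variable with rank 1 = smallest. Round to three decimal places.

0.357

Ranks of variable 1: 2, 1, 7, 6, 5, 4, 3
Ranks of variable 2: 4, 2, 6, 1, 7, 5, 3
d = r₁ − r₂: -2, -1, 1, 5, -2, -1, 0
d²: 4, 1, 1, 25, 4, 1, 0; Σd² = 36
ρ = 1 − 6·36/(7·48) = 1 − 216/336 = 0.357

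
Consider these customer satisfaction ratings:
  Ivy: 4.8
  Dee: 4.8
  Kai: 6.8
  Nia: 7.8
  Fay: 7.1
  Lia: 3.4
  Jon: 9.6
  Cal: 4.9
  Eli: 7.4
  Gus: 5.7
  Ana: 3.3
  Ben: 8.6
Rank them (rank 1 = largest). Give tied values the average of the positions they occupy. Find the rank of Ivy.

9.5

Sorted (descending): 9.6, 8.6, 7.8, 7.4, 7.1, 6.8, 5.7, 4.9, 4.8, 4.8, 3.4, 3.3
The 2 values of 4.8 occupy positions 9–10 → average rank (9+10)/2 = 9.5.
Ivy has value 4.8 → rank 9.5.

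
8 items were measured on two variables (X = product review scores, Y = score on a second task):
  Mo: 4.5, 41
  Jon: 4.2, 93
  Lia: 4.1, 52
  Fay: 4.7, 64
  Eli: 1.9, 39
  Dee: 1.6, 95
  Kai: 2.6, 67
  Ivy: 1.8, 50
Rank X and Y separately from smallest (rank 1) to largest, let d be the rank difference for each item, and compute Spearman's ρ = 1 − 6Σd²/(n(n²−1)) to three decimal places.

Ranks of variable 1: 7, 6, 5, 8, 3, 1, 4, 2
Ranks of variable 2: 2, 7, 4, 5, 1, 8, 6, 3
d = r₁ − r₂: 5, -1, 1, 3, 2, -7, -2, -1
d²: 25, 1, 1, 9, 4, 49, 4, 1; Σd² = 94
ρ = 1 − 6·94/(8·63) = 1 − 564/504 = -0.119

-0.119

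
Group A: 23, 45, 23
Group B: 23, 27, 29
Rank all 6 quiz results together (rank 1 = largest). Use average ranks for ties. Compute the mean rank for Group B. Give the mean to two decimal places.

Sorted (descending): 45, 29, 27, 23, 23, 23
The 3 values of 23 occupy positions 4–6 → average rank 5.
Group B values → pooled ranks: 23→5, 27→3, 29→2
Mean rank = (5 + 3 + 2) / 3 = 3.33

3.33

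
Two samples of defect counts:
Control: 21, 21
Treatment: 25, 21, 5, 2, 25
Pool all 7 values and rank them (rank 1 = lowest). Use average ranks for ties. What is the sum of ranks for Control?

8

Sorted (ascending): 2, 5, 21, 21, 21, 25, 25
The 3 values of 21 occupy positions 3–5 → average rank 4.
The 2 values of 25 occupy positions 6–7 → average rank (6+7)/2 = 6.5.
Control values → pooled ranks: 21→4, 21→4
Rank sum = 4 + 4 = 8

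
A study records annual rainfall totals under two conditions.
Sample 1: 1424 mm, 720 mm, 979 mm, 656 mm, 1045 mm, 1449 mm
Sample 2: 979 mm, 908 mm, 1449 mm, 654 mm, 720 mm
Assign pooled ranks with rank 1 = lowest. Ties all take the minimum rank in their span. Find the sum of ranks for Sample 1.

Sorted (ascending): 654, 656, 720, 720, 908, 979, 979, 1045, 1424, 1449, 1449
The 2 values of 720 occupy positions 3–4 → each gets rank 3.
The 2 values of 979 occupy positions 6–7 → each gets rank 6.
The 2 values of 1449 occupy positions 10–11 → each gets rank 10.
Sample 1 values → pooled ranks: 1424→9, 720→3, 979→6, 656→2, 1045→8, 1449→10
Rank sum = 9 + 3 + 6 + 2 + 8 + 10 = 38

38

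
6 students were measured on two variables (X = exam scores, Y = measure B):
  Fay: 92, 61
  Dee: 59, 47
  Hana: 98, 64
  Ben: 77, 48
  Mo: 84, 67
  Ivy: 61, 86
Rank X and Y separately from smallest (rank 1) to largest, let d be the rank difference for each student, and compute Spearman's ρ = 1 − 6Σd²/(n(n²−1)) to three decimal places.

Ranks of variable 1: 5, 1, 6, 3, 4, 2
Ranks of variable 2: 3, 1, 4, 2, 5, 6
d = r₁ − r₂: 2, 0, 2, 1, -1, -4
d²: 4, 0, 4, 1, 1, 16; Σd² = 26
ρ = 1 − 6·26/(6·35) = 1 − 156/210 = 0.257

0.257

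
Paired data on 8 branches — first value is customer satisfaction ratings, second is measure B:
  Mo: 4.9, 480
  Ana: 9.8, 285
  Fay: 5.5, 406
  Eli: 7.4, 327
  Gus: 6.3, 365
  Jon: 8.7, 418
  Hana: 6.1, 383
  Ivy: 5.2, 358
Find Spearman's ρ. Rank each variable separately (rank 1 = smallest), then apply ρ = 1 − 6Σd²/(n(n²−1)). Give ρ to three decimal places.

-0.500

Ranks of variable 1: 1, 8, 3, 6, 5, 7, 4, 2
Ranks of variable 2: 8, 1, 6, 2, 4, 7, 5, 3
d = r₁ − r₂: -7, 7, -3, 4, 1, 0, -1, -1
d²: 49, 49, 9, 16, 1, 0, 1, 1; Σd² = 126
ρ = 1 − 6·126/(8·63) = 1 − 756/504 = -0.500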